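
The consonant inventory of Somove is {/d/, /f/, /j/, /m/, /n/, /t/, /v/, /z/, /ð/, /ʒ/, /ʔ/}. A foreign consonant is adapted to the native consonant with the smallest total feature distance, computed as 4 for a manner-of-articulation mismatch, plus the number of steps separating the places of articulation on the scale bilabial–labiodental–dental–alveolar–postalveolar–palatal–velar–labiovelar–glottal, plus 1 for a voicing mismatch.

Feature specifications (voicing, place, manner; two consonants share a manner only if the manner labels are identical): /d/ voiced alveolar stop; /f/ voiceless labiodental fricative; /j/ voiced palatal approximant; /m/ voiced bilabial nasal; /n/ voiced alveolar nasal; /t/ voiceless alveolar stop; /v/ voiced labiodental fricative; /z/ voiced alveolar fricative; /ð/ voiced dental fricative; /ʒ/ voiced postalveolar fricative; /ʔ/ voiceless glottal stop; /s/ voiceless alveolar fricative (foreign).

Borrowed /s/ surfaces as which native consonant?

/z/ is closest: same manner (fricative), place distance 0 (alveolar→alveolar), voicing differs (+1); total 1. Next closest is /f/ at distance 2.

z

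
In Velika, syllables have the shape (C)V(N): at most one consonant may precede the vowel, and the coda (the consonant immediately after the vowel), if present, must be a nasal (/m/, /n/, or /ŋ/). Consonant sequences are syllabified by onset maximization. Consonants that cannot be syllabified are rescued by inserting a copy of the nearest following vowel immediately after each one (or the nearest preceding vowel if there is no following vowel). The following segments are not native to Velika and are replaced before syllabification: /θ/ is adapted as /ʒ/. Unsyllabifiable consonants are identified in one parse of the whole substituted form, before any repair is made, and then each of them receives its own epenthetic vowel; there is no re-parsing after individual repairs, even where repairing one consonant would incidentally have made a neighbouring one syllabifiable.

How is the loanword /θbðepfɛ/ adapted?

Substitution: /θ/ → /ʒ/, giving /ʒbðepfɛ/.
The consonants /ʒ/, /b/, /p/ cannot be parsed into a legal (C)V(N) syllable (only a nasal (/m/, /n/, or /ŋ/) is licensed in coda position; onsets are limited to one consonant).
Each unlicensed consonant becomes the onset of a new syllable: /ʒ/ → /ʒe/, /b/ → /be/, /p/ → /pɛ/.

ʒebeðepɛfɛ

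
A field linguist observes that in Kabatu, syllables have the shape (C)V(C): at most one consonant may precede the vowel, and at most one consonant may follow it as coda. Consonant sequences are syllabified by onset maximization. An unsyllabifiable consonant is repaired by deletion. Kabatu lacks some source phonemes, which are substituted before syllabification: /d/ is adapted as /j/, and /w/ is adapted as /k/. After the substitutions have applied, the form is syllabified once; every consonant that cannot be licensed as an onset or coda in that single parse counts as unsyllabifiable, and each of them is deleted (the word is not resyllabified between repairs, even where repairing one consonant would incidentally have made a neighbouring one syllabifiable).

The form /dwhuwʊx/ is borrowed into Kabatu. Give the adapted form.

hukʊx

Substitution: /d/ → /j/, /w/ → /k/, giving /jkhukʊx/.
Syllabifying with onset maximization leaves /j/, /k/ stranded (at most one coda consonant is licensed; onsets are limited to one consonant).
Each unlicensed consonant is deleted: /j/, /k/.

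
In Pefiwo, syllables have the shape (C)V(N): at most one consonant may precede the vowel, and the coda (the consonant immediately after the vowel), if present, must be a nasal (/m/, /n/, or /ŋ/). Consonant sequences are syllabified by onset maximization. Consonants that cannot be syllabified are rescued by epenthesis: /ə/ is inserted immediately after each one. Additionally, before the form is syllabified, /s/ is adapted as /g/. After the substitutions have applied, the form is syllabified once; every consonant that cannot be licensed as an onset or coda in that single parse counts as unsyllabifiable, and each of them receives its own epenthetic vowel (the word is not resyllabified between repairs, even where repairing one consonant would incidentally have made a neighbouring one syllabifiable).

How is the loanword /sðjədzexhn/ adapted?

Substitution: /s/ → /g/, giving /gðjədzexhn/.
Under (C)V(N), the unsyllabifiable consonants are /g/, /ð/, /d/, /x/, /h/, /n/ (only a nasal (/m/, /n/, or /ŋ/) is licensed in coda position; onsets are limited to one consonant).
Inserting the epenthetic vowel yields /g/ → /gə/, /ð/ → /ðə/, /d/ → /də/, /x/ → /xə/, /h/ → /hə/, /n/ → /nə/.

gəðəjədəzexəhənə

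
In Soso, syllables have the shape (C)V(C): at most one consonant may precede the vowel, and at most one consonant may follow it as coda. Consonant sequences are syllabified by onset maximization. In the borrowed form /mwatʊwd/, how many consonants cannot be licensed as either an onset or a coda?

2

Syllabifying with onset maximization leaves /m/, /d/ stranded (at most one coda consonant is licensed; onsets are limited to one consonant).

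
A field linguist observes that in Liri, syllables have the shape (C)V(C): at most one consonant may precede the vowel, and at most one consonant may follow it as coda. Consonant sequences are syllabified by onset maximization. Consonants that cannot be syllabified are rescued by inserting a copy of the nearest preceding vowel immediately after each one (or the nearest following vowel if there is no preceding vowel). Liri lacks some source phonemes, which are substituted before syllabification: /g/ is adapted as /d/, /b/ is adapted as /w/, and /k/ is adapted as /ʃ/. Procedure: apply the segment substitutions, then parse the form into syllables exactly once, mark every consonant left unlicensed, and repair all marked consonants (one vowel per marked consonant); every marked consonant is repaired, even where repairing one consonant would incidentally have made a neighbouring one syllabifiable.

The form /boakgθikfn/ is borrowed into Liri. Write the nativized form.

woaʃdaθiʃfini

Substitution: /b/ → /w/, /k/ → /ʃ/, /g/ → /d/, giving /woaʃdθiʃfn/.
Syllabifying with onset maximization leaves /d/, /f/, /n/ stranded (at most one coda consonant is licensed; onsets are limited to one consonant).
Each unlicensed consonant becomes the onset of a new syllable: /d/ → /da/, /f/ → /fi/, /n/ → /ni/.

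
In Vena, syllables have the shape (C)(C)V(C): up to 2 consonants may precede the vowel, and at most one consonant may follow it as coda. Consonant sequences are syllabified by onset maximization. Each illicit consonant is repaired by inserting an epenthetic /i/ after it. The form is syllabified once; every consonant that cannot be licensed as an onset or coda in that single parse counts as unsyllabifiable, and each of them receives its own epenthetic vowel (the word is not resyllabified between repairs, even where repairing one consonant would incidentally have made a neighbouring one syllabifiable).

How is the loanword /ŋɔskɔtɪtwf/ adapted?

ŋɔskɔtɪtwifi

Under (C)(C)V(C), the unsyllabifiable consonants are /w/, /f/ (at most one coda consonant is licensed; onsets may contain at most 2 consonants).
Each unlicensed consonant becomes the onset of a new syllable: /w/ → /wi/, /f/ → /fi/.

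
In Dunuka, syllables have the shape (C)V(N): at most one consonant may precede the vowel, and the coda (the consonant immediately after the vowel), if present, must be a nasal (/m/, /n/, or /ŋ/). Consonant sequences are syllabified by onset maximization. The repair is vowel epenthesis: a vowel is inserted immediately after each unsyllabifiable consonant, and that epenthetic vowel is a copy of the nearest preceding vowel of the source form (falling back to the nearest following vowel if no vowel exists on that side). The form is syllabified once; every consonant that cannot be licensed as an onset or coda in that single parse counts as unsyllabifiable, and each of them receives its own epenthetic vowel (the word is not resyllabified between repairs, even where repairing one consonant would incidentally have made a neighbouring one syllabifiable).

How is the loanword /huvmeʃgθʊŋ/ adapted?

The consonants /v/, /ʃ/, /g/ cannot be parsed into a legal (C)V(N) syllable (only a nasal (/m/, /n/, or /ŋ/) is licensed in coda position; onsets are limited to one consonant).
Inserting the epenthetic vowel yields /v/ → /vu/, /ʃ/ → /ʃe/, /g/ → /ge/.

huvumeʃegeθʊŋ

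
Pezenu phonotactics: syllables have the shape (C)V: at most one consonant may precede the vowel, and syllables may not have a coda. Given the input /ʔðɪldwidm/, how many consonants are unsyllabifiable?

5

Syllabifying with onset maximization leaves /ʔ/, /l/, /d/, /d/, /m/ stranded (no codas are permitted; onsets are limited to one consonant).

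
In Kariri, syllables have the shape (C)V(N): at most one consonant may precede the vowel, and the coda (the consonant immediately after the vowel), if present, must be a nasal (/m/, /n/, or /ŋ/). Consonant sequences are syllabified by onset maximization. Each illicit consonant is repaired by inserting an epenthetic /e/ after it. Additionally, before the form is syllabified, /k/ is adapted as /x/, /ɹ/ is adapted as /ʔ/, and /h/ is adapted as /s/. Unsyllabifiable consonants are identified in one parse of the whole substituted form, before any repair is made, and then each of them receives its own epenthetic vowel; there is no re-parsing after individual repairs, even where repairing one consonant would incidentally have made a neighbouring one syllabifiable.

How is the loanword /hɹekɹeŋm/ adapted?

Substitution: /h/ → /s/, /ɹ/ → /ʔ/, /k/ → /x/, giving /sʔexʔeŋm/.
The consonants /s/, /x/, /m/ cannot be parsed into a legal (C)V(N) syllable (only a nasal (/m/, /n/, or /ŋ/) is licensed in coda position; onsets are limited to one consonant).
Inserting the epenthetic vowel yields /s/ → /se/, /x/ → /xe/, /m/ → /me/.

seʔexeʔeŋme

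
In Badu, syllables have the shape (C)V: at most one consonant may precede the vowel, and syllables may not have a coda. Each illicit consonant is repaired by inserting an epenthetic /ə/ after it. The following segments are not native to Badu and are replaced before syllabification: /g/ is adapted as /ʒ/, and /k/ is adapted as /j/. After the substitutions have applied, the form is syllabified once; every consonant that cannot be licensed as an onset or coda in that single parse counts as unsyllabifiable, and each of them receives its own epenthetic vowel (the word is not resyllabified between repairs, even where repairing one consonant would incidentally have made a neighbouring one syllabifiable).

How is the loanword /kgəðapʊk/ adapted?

Substitution: /k/ → /j/, /g/ → /ʒ/, giving /jʒəðapʊj/.
Syllabifying with onset maximization leaves /j/, /j/ stranded (no codas are permitted; onsets are limited to one consonant).
Inserting the epenthetic vowel yields /j/ → /jə/, /j/ → /jə/.

jəʒəðapʊjə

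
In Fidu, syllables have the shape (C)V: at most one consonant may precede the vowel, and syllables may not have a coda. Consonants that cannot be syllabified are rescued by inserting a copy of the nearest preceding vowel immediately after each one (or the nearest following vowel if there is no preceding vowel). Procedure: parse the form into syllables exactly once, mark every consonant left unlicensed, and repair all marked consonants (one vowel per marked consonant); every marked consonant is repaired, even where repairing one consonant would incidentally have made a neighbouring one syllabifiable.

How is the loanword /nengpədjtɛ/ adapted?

Under (C)V, the unsyllabifiable consonants are /n/, /g/, /d/, /j/ (no codas are permitted; onsets are limited to one consonant).
Epenthesis after each stranded consonant: /n/ → /ne/, /g/ → /ge/, /d/ → /də/, /j/ → /jə/.

nenegepədəjətɛ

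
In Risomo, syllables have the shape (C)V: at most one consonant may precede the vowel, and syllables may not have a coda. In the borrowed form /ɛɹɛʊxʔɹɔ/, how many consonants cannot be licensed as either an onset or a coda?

2

The consonants /x/, /ʔ/ cannot be parsed into a legal (C)V syllable (no codas are permitted; onsets are limited to one consonant).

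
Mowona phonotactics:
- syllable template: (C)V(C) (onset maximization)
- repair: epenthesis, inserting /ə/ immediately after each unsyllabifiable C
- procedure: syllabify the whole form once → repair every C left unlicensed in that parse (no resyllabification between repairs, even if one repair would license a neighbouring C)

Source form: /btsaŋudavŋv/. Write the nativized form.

bətəsaŋudavŋəvə

Syllabifying with onset maximization leaves /b/, /t/, /ŋ/, /v/ stranded (at most one coda consonant is licensed; onsets are limited to one consonant).
Epenthesis after each stranded consonant: /b/ → /bə/, /t/ → /tə/, /ŋ/ → /ŋə/, /v/ → /və/.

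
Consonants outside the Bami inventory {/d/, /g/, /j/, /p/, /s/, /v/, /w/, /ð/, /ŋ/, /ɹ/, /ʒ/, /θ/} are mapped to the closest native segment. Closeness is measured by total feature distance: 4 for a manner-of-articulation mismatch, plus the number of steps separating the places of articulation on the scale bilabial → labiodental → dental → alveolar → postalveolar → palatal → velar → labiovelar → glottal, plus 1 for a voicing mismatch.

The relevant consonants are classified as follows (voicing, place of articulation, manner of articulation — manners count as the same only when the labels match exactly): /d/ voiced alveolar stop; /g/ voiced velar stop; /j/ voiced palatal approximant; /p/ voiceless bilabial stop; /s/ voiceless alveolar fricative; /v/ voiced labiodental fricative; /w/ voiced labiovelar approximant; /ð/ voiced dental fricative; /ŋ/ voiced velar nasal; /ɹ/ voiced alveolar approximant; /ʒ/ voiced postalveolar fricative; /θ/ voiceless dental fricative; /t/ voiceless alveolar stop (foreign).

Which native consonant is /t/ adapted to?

/d/ is closest: same manner (stop), place distance 0 (alveolar→alveolar), voicing differs (+1); total 1. Next closest is /p/ at distance 3.

d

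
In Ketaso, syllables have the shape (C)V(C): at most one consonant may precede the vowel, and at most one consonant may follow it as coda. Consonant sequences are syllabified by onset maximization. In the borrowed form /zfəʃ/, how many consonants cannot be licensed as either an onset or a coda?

Syllabifying with onset maximization leaves /z/ stranded (at most one coda consonant is licensed; onsets are limited to one consonant).

1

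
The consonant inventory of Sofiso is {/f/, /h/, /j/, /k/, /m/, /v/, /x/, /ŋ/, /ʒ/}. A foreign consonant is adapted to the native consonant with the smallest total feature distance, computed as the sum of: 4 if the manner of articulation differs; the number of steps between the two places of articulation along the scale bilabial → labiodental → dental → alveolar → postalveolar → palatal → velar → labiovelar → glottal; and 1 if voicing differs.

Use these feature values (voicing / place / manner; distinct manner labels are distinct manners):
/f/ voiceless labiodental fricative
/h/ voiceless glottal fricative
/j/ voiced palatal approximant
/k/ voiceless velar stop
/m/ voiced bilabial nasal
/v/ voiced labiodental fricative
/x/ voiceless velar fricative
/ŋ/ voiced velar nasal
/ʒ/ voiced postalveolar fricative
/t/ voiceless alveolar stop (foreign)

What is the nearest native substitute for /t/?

k

/k/ is closest: same manner (stop), place distance 3 (alveolar→velar), same voicing; total 3. Next closest is /f/ at distance 6.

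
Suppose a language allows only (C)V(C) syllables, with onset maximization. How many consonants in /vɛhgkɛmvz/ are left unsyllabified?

Syllabifying with onset maximization leaves /g/, /v/, /z/ stranded (at most one coda consonant is licensed; onsets are limited to one consonant).

3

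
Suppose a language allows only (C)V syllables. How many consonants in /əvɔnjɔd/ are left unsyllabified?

2

The consonants /n/, /d/ cannot be parsed into a legal (C)V syllable (no codas are permitted; onsets are limited to one consonant).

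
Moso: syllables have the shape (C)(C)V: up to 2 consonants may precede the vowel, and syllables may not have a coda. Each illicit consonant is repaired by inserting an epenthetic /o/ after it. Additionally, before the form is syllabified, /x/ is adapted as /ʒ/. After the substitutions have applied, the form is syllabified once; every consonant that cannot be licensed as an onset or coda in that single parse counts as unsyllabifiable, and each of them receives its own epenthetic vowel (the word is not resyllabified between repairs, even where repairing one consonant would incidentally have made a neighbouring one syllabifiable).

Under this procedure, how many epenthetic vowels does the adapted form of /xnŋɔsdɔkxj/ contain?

After substitution the input is /ʒnŋɔsdɔkʒj/.
The unsyllabifiable consonants are /ʒ/, /k/, /ʒ/, /j/; each receives one epenthetic vowel.

4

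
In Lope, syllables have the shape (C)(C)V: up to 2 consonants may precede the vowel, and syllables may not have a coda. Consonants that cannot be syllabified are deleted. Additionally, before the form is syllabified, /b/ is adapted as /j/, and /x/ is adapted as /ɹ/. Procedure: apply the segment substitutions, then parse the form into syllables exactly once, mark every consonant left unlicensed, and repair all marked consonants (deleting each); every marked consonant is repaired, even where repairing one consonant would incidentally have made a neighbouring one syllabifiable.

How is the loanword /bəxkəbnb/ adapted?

jəɹkə

Substitution: /b/ → /j/, /x/ → /ɹ/, giving /jəɹkəjnj/.
The consonants /j/, /n/, /j/ cannot be parsed into a legal (C)(C)V syllable (no codas are permitted; onsets may contain at most 2 consonants).
Each unlicensed consonant is deleted: /j/, /n/, /j/.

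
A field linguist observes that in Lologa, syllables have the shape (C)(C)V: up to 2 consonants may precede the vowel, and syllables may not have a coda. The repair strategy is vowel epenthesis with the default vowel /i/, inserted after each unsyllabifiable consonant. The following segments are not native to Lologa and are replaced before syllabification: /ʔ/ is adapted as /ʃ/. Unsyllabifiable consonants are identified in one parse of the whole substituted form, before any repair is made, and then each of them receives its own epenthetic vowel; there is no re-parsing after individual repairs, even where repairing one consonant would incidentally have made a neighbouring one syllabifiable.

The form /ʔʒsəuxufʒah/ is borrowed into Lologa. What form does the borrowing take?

Substitution: /ʔ/ → /ʃ/, giving /ʃʒsəuxufʒah/.
Syllabifying with onset maximization leaves /ʃ/, /h/ stranded (no codas are permitted; onsets may contain at most 2 consonants).
Each unlicensed consonant becomes the onset of a new syllable: /ʃ/ → /ʃi/, /h/ → /hi/.

ʃiʒsəuxufʒahi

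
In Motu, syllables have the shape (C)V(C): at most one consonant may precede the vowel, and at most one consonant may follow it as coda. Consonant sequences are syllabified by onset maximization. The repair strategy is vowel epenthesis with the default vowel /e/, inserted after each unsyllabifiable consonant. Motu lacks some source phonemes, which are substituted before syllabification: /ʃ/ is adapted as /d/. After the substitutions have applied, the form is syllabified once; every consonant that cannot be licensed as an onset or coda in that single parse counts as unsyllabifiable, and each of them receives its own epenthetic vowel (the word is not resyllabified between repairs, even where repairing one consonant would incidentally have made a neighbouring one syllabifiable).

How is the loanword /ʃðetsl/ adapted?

deðetsele

Substitution: /ʃ/ → /d/, giving /dðetsl/.
Syllabifying with onset maximization leaves /d/, /s/, /l/ stranded (at most one coda consonant is licensed; onsets are limited to one consonant).
Each unlicensed consonant becomes the onset of a new syllable: /d/ → /de/, /s/ → /se/, /l/ → /le/.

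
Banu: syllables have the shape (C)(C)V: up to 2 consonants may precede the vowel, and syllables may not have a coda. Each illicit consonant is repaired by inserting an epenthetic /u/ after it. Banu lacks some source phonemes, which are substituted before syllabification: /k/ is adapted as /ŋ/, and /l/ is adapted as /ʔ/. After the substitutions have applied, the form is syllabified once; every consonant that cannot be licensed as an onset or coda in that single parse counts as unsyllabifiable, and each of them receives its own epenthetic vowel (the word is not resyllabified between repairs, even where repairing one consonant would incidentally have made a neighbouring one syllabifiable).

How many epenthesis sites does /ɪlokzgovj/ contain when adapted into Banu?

After substitution the input is /ɪʔoŋzgovj/.
The unsyllabifiable consonants are /ŋ/, /v/, /j/; each receives one epenthetic vowel.

3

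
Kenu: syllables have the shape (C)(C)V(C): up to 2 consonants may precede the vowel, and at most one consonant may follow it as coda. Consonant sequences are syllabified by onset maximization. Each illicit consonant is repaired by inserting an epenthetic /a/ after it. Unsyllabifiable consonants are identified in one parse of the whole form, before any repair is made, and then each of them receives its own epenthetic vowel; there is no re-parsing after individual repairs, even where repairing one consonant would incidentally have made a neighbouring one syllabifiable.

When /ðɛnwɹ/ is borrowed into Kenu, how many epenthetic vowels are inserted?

2

The unsyllabifiable consonants are /w/, /ɹ/; each receives one epenthetic vowel.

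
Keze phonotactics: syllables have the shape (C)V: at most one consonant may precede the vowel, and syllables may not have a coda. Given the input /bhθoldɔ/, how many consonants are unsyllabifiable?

Syllabifying with onset maximization leaves /b/, /h/, /l/ stranded (no codas are permitted; onsets are limited to one consonant).

3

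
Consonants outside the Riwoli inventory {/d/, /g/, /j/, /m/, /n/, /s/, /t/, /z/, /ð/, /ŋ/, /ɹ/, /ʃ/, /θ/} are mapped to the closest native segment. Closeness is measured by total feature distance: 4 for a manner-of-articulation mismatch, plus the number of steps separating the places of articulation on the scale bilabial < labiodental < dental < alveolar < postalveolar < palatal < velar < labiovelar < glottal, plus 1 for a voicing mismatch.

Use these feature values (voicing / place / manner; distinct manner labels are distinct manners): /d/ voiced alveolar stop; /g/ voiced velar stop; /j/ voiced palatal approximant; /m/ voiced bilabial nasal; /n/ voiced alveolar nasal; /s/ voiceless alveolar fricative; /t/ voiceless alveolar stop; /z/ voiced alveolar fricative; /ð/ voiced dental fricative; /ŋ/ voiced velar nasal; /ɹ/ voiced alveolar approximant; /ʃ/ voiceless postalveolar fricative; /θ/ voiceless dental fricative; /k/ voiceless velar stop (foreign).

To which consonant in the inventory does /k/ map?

/g/ is closest: same manner (stop), place distance 0 (velar→velar), voicing differs (+1); total 1. Next closest is /t/ at distance 3.

g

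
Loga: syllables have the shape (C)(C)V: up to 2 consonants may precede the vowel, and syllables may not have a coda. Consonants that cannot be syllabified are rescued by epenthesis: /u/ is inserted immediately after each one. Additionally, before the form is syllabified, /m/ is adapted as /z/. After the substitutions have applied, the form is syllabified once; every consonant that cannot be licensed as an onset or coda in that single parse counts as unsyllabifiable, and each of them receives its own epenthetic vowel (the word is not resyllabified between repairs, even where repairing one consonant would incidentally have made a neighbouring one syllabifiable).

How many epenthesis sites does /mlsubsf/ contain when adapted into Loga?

4

After substitution the input is /zlsubsf/.
The unsyllabifiable consonants are /z/, /b/, /s/, /f/; each receives one epenthetic vowel.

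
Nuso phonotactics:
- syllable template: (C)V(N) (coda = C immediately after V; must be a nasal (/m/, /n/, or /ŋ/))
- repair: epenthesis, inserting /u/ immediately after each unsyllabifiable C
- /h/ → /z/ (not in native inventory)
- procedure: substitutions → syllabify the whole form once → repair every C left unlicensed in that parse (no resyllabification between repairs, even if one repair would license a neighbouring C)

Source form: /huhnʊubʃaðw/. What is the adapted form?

Substitution: /h/ → /z/, giving /zuznʊubʃaðw/.
The consonants /z/, /b/, /ð/, /w/ cannot be parsed into a legal (C)V(N) syllable (only a nasal (/m/, /n/, or /ŋ/) is licensed in coda position; onsets are limited to one consonant).
Inserting the epenthetic vowel yields /z/ → /zu/, /b/ → /bu/, /ð/ → /ðu/, /w/ → /wu/.

zuzunʊubuʃaðuwu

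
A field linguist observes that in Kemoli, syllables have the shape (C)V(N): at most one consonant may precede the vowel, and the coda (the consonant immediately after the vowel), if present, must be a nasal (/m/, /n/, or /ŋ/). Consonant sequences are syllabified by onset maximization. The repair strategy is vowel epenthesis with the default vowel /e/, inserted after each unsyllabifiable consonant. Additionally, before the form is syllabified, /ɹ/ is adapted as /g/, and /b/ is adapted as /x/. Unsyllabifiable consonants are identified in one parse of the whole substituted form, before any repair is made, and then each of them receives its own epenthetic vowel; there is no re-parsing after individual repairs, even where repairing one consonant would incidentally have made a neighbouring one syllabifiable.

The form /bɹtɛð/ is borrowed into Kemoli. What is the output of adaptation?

xegetɛðe

Substitution: /b/ → /x/, /ɹ/ → /g/, giving /xgtɛð/.
Syllabifying with onset maximization leaves /x/, /g/, /ð/ stranded (only a nasal (/m/, /n/, or /ŋ/) is licensed in coda position; onsets are limited to one consonant).
Each unlicensed consonant becomes the onset of a new syllable: /x/ → /xe/, /g/ → /ge/, /ð/ → /ðe/.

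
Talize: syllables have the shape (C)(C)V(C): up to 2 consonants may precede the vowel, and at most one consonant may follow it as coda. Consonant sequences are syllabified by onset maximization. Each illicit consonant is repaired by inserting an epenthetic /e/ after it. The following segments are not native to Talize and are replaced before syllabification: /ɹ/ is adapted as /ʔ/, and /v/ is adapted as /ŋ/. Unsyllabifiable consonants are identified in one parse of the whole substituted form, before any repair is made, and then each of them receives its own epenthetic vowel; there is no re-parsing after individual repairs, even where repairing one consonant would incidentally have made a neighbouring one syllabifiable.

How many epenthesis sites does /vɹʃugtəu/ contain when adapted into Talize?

1

After substitution the input is /ŋʔʃugtəu/.
The unsyllabifiable consonants are /ŋ/; each receives one epenthetic vowel.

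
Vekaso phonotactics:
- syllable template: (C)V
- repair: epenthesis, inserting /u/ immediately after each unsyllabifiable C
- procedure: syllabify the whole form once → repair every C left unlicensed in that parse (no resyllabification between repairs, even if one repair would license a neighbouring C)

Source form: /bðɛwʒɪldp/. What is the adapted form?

buðɛwuʒɪludupu

The consonants /b/, /w/, /l/, /d/, /p/ cannot be parsed into a legal (C)V syllable (no codas are permitted; onsets are limited to one consonant).
Epenthesis after each stranded consonant: /b/ → /bu/, /w/ → /wu/, /l/ → /lu/, /d/ → /du/, /p/ → /pu/.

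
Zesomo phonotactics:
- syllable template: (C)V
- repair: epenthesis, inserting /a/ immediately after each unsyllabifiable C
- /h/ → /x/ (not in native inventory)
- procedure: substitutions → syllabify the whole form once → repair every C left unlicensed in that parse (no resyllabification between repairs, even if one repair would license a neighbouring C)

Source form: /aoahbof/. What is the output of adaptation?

Substitution: /h/ → /x/, giving /aoaxbof/.
Syllabifying with onset maximization leaves /x/, /f/ stranded (no codas are permitted; onsets are limited to one consonant).
Inserting the epenthetic vowel yields /x/ → /xa/, /f/ → /fa/.

aoaxabofa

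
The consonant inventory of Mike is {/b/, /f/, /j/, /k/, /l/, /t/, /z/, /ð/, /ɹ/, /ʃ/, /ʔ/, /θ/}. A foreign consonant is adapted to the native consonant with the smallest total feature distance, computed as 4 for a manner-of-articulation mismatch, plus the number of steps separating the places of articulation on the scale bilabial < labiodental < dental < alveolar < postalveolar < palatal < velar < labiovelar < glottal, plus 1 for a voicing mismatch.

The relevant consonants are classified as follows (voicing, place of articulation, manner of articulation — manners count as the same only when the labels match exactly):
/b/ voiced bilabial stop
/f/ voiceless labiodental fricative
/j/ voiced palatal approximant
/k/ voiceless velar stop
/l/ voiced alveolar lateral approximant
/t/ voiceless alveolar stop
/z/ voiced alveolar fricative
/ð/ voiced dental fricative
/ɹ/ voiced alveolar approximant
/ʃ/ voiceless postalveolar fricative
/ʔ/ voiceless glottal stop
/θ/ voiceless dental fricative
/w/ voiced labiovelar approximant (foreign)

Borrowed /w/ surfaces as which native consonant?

j

/j/ is closest: same manner (approximant), place distance 2 (labiovelar→palatal), same voicing; total 2. Next closest is /ɹ/ at distance 4.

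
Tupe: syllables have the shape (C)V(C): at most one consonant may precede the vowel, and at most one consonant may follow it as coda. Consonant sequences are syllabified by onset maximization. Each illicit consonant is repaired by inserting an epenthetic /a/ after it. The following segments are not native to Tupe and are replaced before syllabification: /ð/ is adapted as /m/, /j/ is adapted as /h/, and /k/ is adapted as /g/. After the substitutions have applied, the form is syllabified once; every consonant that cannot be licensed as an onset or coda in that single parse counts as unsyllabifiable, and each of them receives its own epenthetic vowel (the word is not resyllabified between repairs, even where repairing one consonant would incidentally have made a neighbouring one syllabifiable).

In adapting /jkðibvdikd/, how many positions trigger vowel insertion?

After substitution the input is /hgmibvdigd/.
The unsyllabifiable consonants are /h/, /g/, /v/, /d/; each receives one epenthetic vowel.

4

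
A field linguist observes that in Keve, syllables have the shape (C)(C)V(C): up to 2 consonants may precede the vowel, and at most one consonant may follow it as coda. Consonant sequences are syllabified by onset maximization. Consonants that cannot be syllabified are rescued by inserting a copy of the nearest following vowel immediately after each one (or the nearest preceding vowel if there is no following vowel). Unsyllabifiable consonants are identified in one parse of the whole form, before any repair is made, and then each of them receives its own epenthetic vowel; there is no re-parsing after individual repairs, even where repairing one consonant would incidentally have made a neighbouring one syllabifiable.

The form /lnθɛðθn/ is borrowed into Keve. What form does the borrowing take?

lɛnθɛðθɛnɛ

Under (C)(C)V(C), the unsyllabifiable consonants are /l/, /θ/, /n/ (at most one coda consonant is licensed; onsets may contain at most 2 consonants).
Each unlicensed consonant becomes the onset of a new syllable: /l/ → /lɛ/, /θ/ → /θɛ/, /n/ → /nɛ/.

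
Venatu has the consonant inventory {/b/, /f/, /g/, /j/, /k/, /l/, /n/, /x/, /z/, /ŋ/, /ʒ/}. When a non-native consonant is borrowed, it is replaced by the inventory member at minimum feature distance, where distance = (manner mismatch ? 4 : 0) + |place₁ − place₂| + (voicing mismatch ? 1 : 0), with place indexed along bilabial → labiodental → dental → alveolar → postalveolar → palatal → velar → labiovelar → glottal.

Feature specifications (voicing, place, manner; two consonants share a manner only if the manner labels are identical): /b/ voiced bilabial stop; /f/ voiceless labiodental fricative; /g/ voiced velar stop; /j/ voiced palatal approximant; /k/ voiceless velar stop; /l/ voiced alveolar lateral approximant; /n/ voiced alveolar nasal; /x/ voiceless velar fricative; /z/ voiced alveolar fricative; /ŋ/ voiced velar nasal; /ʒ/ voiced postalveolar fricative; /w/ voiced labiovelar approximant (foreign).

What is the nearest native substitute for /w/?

j

/j/ is closest: same manner (approximant), place distance 2 (labiovelar→palatal), same voicing; total 2. Next closest is /g/ at distance 5.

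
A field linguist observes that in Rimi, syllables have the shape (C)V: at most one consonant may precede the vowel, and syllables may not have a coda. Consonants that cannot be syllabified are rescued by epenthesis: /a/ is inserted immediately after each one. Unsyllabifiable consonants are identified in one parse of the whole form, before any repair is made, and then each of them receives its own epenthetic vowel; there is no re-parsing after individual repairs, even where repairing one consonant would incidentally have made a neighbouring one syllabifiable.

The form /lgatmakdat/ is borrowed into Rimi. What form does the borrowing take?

The consonants /l/, /t/, /k/, /t/ cannot be parsed into a legal (C)V syllable (no codas are permitted; onsets are limited to one consonant).
Each unlicensed consonant becomes the onset of a new syllable: /l/ → /la/, /t/ → /ta/, /k/ → /ka/, /t/ → /ta/.

lagatamakadata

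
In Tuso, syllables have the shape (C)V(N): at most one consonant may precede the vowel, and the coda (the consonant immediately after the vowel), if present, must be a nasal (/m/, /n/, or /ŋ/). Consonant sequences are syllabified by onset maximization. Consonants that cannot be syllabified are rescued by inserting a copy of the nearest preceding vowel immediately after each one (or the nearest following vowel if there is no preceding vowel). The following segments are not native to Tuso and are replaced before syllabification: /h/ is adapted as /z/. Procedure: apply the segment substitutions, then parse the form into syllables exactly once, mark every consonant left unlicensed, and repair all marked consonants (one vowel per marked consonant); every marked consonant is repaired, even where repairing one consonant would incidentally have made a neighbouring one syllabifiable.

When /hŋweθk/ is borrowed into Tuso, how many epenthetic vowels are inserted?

After substitution the input is /zŋweθk/.
The unsyllabifiable consonants are /z/, /ŋ/, /θ/, /k/; each receives one epenthetic vowel.

4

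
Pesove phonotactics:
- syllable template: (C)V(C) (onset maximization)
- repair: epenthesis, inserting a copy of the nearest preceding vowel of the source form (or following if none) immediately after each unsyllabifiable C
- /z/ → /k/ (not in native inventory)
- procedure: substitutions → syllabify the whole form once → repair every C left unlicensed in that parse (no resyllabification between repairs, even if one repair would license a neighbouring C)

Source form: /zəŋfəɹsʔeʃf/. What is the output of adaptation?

Substitution: /z/ → /k/, giving /kəŋfəɹsʔeʃf/.
The consonants /s/, /f/ cannot be parsed into a legal (C)V(C) syllable (at most one coda consonant is licensed; onsets are limited to one consonant).
Each unlicensed consonant becomes the onset of a new syllable: /s/ → /sə/, /f/ → /fe/.

kəŋfəɹsəʔeʃfe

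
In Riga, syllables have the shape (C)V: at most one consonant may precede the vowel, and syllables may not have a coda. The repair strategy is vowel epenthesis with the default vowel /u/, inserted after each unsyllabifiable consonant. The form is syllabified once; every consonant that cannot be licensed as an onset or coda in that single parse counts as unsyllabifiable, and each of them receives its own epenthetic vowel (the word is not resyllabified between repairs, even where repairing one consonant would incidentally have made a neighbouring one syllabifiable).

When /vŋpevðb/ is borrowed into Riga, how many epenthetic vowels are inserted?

5

The unsyllabifiable consonants are /v/, /ŋ/, /v/, /ð/, /b/; each receives one epenthetic vowel.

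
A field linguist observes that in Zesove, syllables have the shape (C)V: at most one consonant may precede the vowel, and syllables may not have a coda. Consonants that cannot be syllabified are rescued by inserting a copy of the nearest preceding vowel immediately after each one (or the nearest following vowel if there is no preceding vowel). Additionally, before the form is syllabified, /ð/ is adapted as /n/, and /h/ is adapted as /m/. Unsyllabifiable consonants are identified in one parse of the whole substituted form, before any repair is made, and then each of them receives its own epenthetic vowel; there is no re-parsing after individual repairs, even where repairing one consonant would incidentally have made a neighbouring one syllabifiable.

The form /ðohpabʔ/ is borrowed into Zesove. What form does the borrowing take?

Substitution: /ð/ → /n/, /h/ → /m/, giving /nompabʔ/.
The consonants /m/, /b/, /ʔ/ cannot be parsed into a legal (C)V syllable (no codas are permitted; onsets are limited to one consonant).
Each unlicensed consonant becomes the onset of a new syllable: /m/ → /mo/, /b/ → /ba/, /ʔ/ → /ʔa/.

nomopabaʔa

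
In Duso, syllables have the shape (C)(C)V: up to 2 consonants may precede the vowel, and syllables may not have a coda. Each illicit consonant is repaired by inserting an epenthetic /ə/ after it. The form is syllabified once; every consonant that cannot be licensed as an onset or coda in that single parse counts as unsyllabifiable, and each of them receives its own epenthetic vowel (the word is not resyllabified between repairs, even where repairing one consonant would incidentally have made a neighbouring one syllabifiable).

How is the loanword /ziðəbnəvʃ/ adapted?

Syllabifying with onset maximization leaves /v/, /ʃ/ stranded (no codas are permitted; onsets may contain at most 2 consonants).
Epenthesis after each stranded consonant: /v/ → /və/, /ʃ/ → /ʃə/.

ziðəbnəvəʃə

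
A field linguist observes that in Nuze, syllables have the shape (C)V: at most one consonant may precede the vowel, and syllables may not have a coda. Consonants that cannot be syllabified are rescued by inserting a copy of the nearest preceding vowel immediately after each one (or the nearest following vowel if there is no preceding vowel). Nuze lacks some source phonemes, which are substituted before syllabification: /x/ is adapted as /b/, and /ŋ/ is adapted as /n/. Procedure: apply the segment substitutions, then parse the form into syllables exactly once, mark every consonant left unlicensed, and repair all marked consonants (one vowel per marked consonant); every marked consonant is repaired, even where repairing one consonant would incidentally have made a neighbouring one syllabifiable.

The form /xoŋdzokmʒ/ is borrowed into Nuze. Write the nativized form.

bonodozokomoʒo

Substitution: /x/ → /b/, /ŋ/ → /n/, giving /bondzokmʒ/.
Syllabifying with onset maximization leaves /n/, /d/, /k/, /m/, /ʒ/ stranded (no codas are permitted; onsets are limited to one consonant).
Epenthesis after each stranded consonant: /n/ → /no/, /d/ → /do/, /k/ → /ko/, /m/ → /mo/, /ʒ/ → /ʒo/.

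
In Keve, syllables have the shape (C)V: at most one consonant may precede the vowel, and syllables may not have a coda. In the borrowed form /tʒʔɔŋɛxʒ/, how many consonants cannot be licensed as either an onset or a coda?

4

The consonants /t/, /ʒ/, /x/, /ʒ/ cannot be parsed into a legal (C)V syllable (no codas are permitted; onsets are limited to one consonant).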